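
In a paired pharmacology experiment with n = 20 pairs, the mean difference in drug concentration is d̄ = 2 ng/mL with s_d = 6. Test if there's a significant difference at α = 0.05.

t = d̄/(s_d/√n) = 2/(6/√20) = 1.491. df = 19, critical t = ±2.093. Fail to reject H₀.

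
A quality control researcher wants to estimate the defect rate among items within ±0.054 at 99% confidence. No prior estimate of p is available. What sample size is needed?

Conservative approach: use p = 0.5 (maximizes p(1-p) = 0.25). n = z²(0.25)/E² = 2.576²×0.25/0.054² = 568.9 → n = 569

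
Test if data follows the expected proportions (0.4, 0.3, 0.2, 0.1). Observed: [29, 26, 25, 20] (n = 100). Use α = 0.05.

Expected: [40.0, 30.0, 20.0, 10.0]. χ² = 14.808. df = 3, critical = 7.815. Reject H₀.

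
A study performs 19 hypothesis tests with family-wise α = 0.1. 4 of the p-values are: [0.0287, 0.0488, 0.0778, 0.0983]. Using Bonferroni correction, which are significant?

Bonferroni α = 0.1/19 = 0.00526. None of the given p-values are significant.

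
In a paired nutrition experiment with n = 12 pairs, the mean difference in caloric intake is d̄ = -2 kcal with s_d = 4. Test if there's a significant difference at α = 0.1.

t = d̄/(s_d/√n) = -2/(4/√12) = -1.732. df = 11, critical t = ±1.796. Fail to reject H₀.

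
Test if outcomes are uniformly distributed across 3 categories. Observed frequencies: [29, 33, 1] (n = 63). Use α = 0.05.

Expected = 21 each. χ² = Σ(O-E)²/E = 28.952. df = 2, critical value = 5.991. Reject H₀.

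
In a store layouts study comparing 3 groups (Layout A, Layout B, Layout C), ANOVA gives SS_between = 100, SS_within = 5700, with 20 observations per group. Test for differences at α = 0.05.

df_between = 2, df_within = 57. F = MS_between/MS_within = 50.0/100.0 = 0.5. F_crit ≈ 3.159. Fail to reject H₀.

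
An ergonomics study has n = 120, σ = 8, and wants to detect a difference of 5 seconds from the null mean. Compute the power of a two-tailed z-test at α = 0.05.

SE = σ/√n = 8/√120 = 0.73. Non-centrality λ = d/SE = 5/0.73 = 6.847. Power ≈ Φ(λ - z_{α/2}) = Φ(6.847 - 1.96) = Φ(4.887) = 1.0.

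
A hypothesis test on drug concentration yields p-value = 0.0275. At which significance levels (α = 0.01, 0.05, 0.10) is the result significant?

p = 0.0275. Significant at: α = 0.05, 0.1.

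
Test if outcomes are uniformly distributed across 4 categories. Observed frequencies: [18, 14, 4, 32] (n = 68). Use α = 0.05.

Expected = 17 each. χ² = Σ(O-E)²/E = 23.765. df = 3, critical value = 7.815. Reject H₀.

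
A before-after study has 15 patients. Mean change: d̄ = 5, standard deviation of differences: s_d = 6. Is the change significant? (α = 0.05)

t = d̄/(s_d/√n) = 5/(6/√15) = 3.227. df = 14, critical t = ±2.145. Reject H₀.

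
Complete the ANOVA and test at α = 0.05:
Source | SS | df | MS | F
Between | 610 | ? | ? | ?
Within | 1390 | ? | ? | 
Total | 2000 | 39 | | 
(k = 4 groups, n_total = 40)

df_between = 3, df_within = 36. MS_between = 203.33, MS_within = 38.61. F = 5.266, F_crit ≈ 2.866. Reject H₀.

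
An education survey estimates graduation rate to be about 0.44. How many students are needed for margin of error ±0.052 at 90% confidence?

n = z²p(1-p)/E² = 1.645²×0.44×0.56/0.052² = 246.6 → n = 247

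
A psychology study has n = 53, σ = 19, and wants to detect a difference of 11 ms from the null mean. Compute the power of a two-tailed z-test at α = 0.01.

SE = σ/√n = 19/√53 = 2.61. Non-centrality λ = d/SE = 11/2.61 = 4.215. Power ≈ Φ(λ - z_{α/2}) = Φ(4.215 - 2.576) = Φ(1.639) = 0.949.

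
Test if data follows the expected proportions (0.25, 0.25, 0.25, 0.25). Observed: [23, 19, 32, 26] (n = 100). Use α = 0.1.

Expected: [25.0, 25.0, 25.0, 25.0]. χ² = 3.6. df = 3, critical = 6.251. Fail to reject H₀.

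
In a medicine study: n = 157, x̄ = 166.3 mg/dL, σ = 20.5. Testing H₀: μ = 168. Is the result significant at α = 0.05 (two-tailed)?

z = (166.3 - 168)/(20.5/√157) = -1.039. Since |z| ≤ 1.96, not significant at α = 0.05.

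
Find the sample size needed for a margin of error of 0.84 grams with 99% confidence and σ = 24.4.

n = (z*σ/E)² = (2.576×24.4/0.84)² = 5599.03 → n = 5600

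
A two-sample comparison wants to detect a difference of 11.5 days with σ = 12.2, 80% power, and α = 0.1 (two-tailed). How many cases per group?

n per group = 2(z_α/2 + z_β)²σ²/d² = 2×(1.645 + 0.84)²×12.2²/11.5² = 13.9 → n = 14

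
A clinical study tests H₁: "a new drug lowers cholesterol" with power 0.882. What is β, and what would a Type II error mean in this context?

β = 1 - power = 1 - 0.882 = 0.118. A Type II error is failing to reject H₀ when H₀ is false (false negative) — here, failing to conclude that a new drug lowers cholesterol when in fact it is true. Consequence: shelving an effective drug — patients miss out on a treatment that would have helped.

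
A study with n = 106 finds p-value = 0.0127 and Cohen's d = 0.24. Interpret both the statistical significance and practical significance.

Statistically significant (p = 0.0127 < 0.05). Cohen's d = 0.24 indicates a small effect size. Both statistical and practical significance should be considered.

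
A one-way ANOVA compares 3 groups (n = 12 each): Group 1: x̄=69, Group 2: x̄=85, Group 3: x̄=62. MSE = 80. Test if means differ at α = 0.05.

Grand mean = 72.0. SS_between = 3336.0, MS_between = 1668.0. F = 20.85, F_crit ≈ 3.285. Reject H₀.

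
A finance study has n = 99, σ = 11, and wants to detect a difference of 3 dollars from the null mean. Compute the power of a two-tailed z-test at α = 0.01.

SE = σ/√n = 11/√99 = 1.106. Non-centrality λ = d/SE = 3/1.106 = 2.714. Power ≈ Φ(λ - z_{α/2}) = Φ(2.714 - 2.576) = Φ(0.138) = 0.555.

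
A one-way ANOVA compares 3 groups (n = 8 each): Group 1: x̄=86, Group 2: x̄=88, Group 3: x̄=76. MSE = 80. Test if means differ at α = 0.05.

Grand mean = 83.33. SS_between = 661.33, MS_between = 330.67. F = 4.133, F_crit ≈ 3.467. Reject H₀.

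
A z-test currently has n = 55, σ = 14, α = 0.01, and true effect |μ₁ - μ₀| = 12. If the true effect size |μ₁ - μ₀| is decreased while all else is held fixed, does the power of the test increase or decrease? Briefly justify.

Power decreases: a smaller true effect decreases the non-centrality λ = |μ₁ - μ₀|/(σ/√n).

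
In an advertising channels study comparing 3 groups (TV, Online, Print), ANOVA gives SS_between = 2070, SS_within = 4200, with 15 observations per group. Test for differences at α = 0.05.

df_between = 2, df_within = 42. F = MS_between/MS_within = 1035.0/100.0 = 10.35. F_crit ≈ 3.22. Reject H₀. At least one mean differs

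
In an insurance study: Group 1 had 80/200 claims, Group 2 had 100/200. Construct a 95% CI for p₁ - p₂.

p̂₁ = 0.4, p̂₂ = 0.5. Difference = -0.1. CI = (-0.197, -0.003)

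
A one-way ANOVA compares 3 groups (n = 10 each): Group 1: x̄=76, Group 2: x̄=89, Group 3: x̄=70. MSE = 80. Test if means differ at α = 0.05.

Grand mean = 78.33. SS_between = 1886.67, MS_between = 943.33. F = 11.792, F_crit ≈ 3.354. Reject H₀.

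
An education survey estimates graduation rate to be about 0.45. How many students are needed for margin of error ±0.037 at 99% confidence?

n = z²p(1-p)/E² = 2.576²×0.45×0.55/0.037² = 1199.7 → n = 1200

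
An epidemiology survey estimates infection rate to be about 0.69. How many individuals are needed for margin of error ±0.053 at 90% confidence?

n = z²p(1-p)/E² = 1.645²×0.69×0.31/0.053² = 206.1 → n = 207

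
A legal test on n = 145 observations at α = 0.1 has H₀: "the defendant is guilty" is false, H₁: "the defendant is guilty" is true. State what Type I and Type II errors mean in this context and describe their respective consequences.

Type I (false positive): concluding that the defendant is guilty when it is not — convicting an innocent person. Type II (false negative): failing to conclude that the defendant is guilty when it is — acquitting a guilty person. Which is costlier depends on domain priorities and is a judgement call rather than a statistical fact.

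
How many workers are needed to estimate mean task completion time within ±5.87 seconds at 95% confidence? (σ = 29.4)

n = (z*σ/E)² = (1.96×29.4/5.87)² = 96.4 → n = 97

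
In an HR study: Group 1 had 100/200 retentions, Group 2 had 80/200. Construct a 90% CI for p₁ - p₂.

p̂₁ = 0.5, p̂₂ = 0.4. Difference = 0.1. CI = (0.019, 0.181)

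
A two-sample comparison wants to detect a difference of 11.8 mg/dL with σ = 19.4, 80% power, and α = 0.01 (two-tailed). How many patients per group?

n per group = 2(z_α/2 + z_β)²σ²/d² = 2×(2.576 + 0.84)²×19.4²/11.8² = 63.1 → n = 64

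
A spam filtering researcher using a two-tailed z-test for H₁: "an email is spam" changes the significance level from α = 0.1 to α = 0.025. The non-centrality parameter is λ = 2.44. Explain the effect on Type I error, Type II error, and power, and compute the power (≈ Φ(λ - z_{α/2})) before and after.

Decreasing α from 0.1 to 0.025:
• Type I error rate decreases (α is the Type I rate by definition).
• Critical value moves from z_{α/2} = 1.645 to 2.241, so power = Φ(λ - z_{α/2}) goes from Φ(2.44 - 1.645) = 0.787 to Φ(2.44 - 2.241) = 0.579.
• Type II error rate β = 1 - power therefore increases (0.213 → 0.421).
Appropriate when false positives are costly — here, a legitimate email is sent to the spam folder and the user misses it.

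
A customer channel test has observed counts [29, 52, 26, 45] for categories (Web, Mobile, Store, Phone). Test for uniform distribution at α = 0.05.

Expected = 38 each. χ² = Σ(O-E)²/E = 12.368. df = 3, critical value = 7.815. Reject H₀.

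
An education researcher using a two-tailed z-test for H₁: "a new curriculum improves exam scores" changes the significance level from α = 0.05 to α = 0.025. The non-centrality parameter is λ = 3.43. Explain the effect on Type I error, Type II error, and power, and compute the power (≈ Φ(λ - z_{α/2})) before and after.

Decreasing α from 0.05 to 0.025:
• Type I error rate decreases (α is the Type I rate by definition).
• Critical value moves from z_{α/2} = 1.96 to 2.241, so power = Φ(λ - z_{α/2}) goes from Φ(3.43 - 1.96) = 0.929 to Φ(3.43 - 2.241) = 0.883.
• Type II error rate β = 1 - power therefore increases (0.071 → 0.117).
Appropriate when false positives are costly — here, adopting a curriculum that gives no real benefit — disruption for nothing.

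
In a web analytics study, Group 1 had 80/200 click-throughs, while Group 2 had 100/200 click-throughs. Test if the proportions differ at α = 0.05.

p̂₁ = 0.4, p̂₂ = 0.5, pooled p̂ = 0.45. z = -2.01. Critical: ±1.96. Reject H₀.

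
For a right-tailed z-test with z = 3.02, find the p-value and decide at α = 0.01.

p = P(Z > 3.02) = 1 - Φ(3.02) ≈ 0.0013. Since p < 0.01, reject H₀ (significant) at α = 0.01.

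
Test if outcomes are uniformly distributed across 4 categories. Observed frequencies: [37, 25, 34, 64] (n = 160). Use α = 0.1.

Expected = 40 each. χ² = Σ(O-E)²/E = 21.15. df = 3, critical value = 6.251. Reject H₀.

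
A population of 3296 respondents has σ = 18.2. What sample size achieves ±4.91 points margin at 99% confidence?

Without FPC: n₀ = (2.576×18.2/4.91)² = 91.174. With FPC: n = n₀N/(n₀+N-1) = 88.7 → n = 89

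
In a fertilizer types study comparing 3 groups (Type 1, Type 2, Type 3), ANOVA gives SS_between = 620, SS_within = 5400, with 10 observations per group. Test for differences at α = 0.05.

df_between = 2, df_within = 27. F = MS_between/MS_within = 310.0/200.0 = 1.55. F_crit ≈ 3.354. Fail to reject H₀.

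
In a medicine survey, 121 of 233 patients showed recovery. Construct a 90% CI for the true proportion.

p̂ = 0.519. CI = p̂ ± z*√(p̂(1-p̂)/n) = (0.465, 0.573)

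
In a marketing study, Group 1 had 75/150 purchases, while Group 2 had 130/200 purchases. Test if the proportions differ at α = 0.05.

p̂₁ = 0.5, p̂₂ = 0.65, pooled p̂ = 0.586. z = -2.819. Critical: ±1.96. Reject H₀.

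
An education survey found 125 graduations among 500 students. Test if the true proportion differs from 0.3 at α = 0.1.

p̂ = 0.25, p₀ = 0.3. z = (p̂ - p₀)/√(p₀(1-p₀)/n) = -2.44. Critical: ±1.645. Reject H₀.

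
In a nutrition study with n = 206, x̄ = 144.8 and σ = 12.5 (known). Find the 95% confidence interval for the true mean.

CI = x̄ ± z*(σ/√n) = 144.8 ± 1.96(12.5/√206) = 144.8 ± 1.71 = (143.09, 146.51)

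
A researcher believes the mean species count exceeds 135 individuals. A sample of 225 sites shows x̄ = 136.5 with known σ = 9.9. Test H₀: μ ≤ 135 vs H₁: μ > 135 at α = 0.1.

z = 2.273. Critical value: 1.28. Reject H₀.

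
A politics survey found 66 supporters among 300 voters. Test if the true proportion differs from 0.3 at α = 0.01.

p̂ = 0.22, p₀ = 0.3. z = (p̂ - p₀)/√(p₀(1-p₀)/n) = -3.024. Critical: ±2.576. Reject H₀.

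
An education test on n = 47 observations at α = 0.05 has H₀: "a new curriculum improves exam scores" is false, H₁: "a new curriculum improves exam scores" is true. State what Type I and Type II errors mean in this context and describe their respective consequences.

Type I (false positive): concluding that a new curriculum improves exam scores when it is not — adopting a curriculum that gives no real benefit — disruption for nothing. Type II (false negative): failing to conclude that a new curriculum improves exam scores when it is — keeping the old curriculum when the new one would have helped students. Which is costlier depends on domain priorities and is a judgement call rather than a statistical fact.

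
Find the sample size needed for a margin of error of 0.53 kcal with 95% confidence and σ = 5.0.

n = (z*σ/E)² = (1.96×5.0/0.53)² = 341.9 → n = 342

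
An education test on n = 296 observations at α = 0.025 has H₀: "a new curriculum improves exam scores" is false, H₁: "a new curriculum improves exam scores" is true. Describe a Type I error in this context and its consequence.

Type I error: rejecting H₀ when it is true — concluding that a new curriculum improves exam scores when in fact it is not. Consequence: adopting a curriculum that gives no real benefit — disruption for nothing.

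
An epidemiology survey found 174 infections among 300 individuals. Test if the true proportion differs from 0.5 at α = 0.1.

p̂ = 0.58, p₀ = 0.5. z = (p̂ - p₀)/√(p₀(1-p₀)/n) = 2.771. Critical: ±1.645. Reject H₀.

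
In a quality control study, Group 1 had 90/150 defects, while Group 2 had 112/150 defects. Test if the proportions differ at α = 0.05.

p̂₁ = 0.6, p̂₂ = 0.747, pooled p̂ = 0.673. z = -2.708. Critical: ±1.96. Reject H₀.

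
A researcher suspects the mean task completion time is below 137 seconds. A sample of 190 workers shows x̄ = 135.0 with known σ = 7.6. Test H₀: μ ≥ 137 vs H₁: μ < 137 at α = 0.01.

z = -3.627. Critical value: -2.33. Reject H₀.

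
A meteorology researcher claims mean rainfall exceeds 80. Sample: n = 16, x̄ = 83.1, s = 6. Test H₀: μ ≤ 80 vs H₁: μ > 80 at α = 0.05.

t = (83.1 - 80)/(6/√16) = 2.067, df = 15. Critical t = 1.753. Reject H₀.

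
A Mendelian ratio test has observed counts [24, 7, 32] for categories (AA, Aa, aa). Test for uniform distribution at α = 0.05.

Expected = 21 each. χ² = Σ(O-E)²/E = 15.524. df = 2, critical value = 5.991. Reject H₀.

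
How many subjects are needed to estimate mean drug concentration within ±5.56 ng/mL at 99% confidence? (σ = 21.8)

n = (z*σ/E)² = (2.576×21.8/5.56)² = 102.01 → n = 103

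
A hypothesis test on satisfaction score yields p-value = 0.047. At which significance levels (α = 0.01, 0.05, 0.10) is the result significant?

p = 0.047. Significant at: α = 0.05, 0.1.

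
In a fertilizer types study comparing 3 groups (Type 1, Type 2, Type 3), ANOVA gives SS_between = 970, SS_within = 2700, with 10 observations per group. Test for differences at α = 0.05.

df_between = 2, df_within = 27. F = MS_between/MS_within = 485.0/100.0 = 4.85. F_crit ≈ 3.354. Reject H₀. At least one mean differs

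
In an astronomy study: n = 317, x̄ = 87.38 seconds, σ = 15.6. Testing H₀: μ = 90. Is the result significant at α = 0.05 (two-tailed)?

z = (87.38 - 90)/(15.6/√317) = -2.99. Since |z| > 1.96, significant at α = 0.05.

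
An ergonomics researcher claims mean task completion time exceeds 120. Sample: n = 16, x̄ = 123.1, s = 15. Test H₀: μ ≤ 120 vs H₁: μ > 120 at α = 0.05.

t = (123.1 - 120)/(15/√16) = 0.827, df = 15. Critical t = 1.753. Fail to reject H₀.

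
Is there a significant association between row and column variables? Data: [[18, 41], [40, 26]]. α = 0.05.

χ² = 11.347. df = 1, critical = 3.841. Reject H₀. Variables are dependent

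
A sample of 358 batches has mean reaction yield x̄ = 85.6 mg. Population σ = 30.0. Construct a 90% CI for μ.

CI = x̄ ± z*(σ/√n) = 85.6 ± 1.645(30.0/√358) = 85.6 ± 2.61 = (82.99, 88.21)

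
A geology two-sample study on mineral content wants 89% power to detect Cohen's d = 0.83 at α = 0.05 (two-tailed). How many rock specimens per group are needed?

z_{α/2} = 1.96, z_β = Φ⁻¹(0.89) = 1.227. For large effect (d = 0.83): n per group = 2(z_{α/2} + z_β)²/d² = 2(1.96 + 1.227)²/0.83² = 29.5 → 30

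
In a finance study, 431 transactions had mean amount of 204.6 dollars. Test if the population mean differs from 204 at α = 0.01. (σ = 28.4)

z = (x̄ - μ₀)/(σ/√n) = (204.6 - 204)/(28.4/√431) = 0.439. Critical value: ±2.576. Since |0.439| ≤ 2.576, Fail to reject H₀.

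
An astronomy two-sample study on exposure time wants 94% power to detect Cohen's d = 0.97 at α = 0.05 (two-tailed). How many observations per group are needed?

z_{α/2} = 1.96, z_β = Φ⁻¹(0.94) = 1.555. For large effect (d = 0.97): n per group = 2(z_{α/2} + z_β)²/d² = 2(1.96 + 1.555)²/0.97² = 26.3 → 27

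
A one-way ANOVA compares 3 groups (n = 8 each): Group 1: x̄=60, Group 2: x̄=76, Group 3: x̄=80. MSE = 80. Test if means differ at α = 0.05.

Grand mean = 72.0. SS_between = 1792.0, MS_between = 896.0. F = 11.2, F_crit ≈ 3.467. Reject H₀.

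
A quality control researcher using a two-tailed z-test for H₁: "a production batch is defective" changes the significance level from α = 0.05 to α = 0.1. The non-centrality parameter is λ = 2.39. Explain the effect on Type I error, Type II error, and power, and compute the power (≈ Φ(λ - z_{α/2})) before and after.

Increasing α from 0.05 to 0.1:
• Type I error rate increases (α is the Type I rate by definition).
• Critical value moves from z_{α/2} = 1.96 to 1.645, so power = Φ(λ - z_{α/2}) goes from Φ(2.39 - 1.96) = 0.666 to Φ(2.39 - 1.645) = 0.772.
• Type II error rate β = 1 - power therefore decreases (0.334 → 0.228).
Appropriate when false negatives are costly — here, shipping a defective batch — faulty products reach customers.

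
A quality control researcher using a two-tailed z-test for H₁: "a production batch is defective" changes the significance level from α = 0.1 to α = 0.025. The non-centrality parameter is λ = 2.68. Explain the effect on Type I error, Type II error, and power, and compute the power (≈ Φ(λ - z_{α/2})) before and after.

Decreasing α from 0.1 to 0.025:
• Type I error rate decreases (α is the Type I rate by definition).
• Critical value moves from z_{α/2} = 1.645 to 2.241, so power = Φ(λ - z_{α/2}) goes from Φ(2.68 - 1.645) = 0.85 to Φ(2.68 - 2.241) = 0.67.
• Type II error rate β = 1 - power therefore increases (0.15 → 0.33).
Appropriate when false positives are costly — here, scrapping a good batch — wasted material and cost for no reason.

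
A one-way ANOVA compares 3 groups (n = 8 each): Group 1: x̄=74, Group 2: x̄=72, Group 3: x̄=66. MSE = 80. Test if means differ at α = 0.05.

Grand mean = 70.67. SS_between = 277.33, MS_between = 138.67. F = 1.733, F_crit ≈ 3.467. Fail to reject H₀.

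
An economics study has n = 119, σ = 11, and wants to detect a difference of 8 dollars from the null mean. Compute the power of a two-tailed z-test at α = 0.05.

SE = σ/√n = 11/√119 = 1.008. Non-centrality λ = d/SE = 8/1.008 = 7.934. Power ≈ Φ(λ - z_{α/2}) = Φ(7.934 - 1.96) = Φ(5.974) = 1.0.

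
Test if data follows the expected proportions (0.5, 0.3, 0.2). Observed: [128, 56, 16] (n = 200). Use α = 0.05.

Expected: [100.0, 60.0, 40.0]. χ² = 22.507. df = 2, critical = 5.991. Reject H₀.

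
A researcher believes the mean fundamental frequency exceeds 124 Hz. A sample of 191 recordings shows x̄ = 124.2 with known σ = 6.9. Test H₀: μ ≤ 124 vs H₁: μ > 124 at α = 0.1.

z = 0.401. Critical value: 1.28. Fail to reject H₀.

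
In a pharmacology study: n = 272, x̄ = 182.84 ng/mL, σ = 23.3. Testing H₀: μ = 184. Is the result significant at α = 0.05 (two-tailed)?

z = (182.84 - 184)/(23.3/√272) = -0.821. Since |z| ≤ 1.96, not significant at α = 0.05.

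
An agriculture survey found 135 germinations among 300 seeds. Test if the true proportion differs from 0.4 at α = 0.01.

p̂ = 0.45, p₀ = 0.4. z = (p̂ - p₀)/√(p₀(1-p₀)/n) = 1.768. Critical: ±2.576. Fail to reject H₀.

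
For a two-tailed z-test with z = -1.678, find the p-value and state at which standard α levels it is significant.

p = 2·P(Z > |-1.678|) = 2·(1 - Φ(1.678)) ≈ 0.0933. Significant at α = 0.1.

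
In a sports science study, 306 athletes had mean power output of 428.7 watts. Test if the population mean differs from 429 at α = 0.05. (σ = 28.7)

z = (x̄ - μ₀)/(σ/√n) = (428.7 - 429)/(28.7/√306) = -0.183. Critical value: ±1.96. Since |-0.183| ≤ 1.96, Fail to reject H₀.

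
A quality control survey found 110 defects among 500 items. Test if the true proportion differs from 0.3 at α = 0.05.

p̂ = 0.22, p₀ = 0.3. z = (p̂ - p₀)/√(p₀(1-p₀)/n) = -3.904. Critical: ±1.96. Reject H₀.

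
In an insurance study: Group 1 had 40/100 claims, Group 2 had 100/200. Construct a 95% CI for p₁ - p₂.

p̂₁ = 0.4, p̂₂ = 0.5. Difference = -0.1. CI = (-0.218, 0.018)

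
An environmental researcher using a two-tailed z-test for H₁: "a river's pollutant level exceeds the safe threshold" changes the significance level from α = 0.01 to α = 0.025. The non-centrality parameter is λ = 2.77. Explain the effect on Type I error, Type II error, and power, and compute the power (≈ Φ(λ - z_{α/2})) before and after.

Increasing α from 0.01 to 0.025:
• Type I error rate increases (α is the Type I rate by definition).
• Critical value moves from z_{α/2} = 2.576 to 2.241, so power = Φ(λ - z_{α/2}) goes from Φ(2.77 - 2.576) = 0.577 to Φ(2.77 - 2.241) = 0.702.
• Type II error rate β = 1 - power therefore decreases (0.423 → 0.298).
Appropriate when false negatives are costly — here, allowing unsafe pollution to continue.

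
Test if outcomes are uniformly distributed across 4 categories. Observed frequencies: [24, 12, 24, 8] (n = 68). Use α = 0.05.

Expected = 17 each. χ² = Σ(O-E)²/E = 12.0. df = 3, critical value = 7.815. Reject H₀.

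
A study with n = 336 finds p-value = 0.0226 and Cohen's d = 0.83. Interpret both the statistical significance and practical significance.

Statistically significant (p = 0.0226 < 0.05). Cohen's d = 0.83 indicates a large effect size. Both statistical and practical significance should be considered.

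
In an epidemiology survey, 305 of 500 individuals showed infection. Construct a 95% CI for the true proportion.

p̂ = 0.61. CI = p̂ ± z*√(p̂(1-p̂)/n) = (0.567, 0.653)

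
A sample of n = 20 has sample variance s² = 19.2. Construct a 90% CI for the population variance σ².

df = 19. χ²_{0.05} = 30.144, χ²_{0.95} = 10.117. CI for σ² = ((n-1)s²/χ²_{α/2}, (n-1)s²/χ²_{1-α/2}) = (19·19.2/30.144, 19·19.2/10.117) = (12.1, 36.06)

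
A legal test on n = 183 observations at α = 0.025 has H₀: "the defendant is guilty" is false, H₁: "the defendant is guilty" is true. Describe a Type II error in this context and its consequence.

Type II error: failing to reject H₀ when it is false — concluding that the defendant is guilty is not supported when in fact it is. Consequence: acquitting a guilty person.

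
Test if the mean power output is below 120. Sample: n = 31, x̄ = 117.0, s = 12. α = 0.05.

t = (117.0 - 120)/(12/√31) = -1.392, df = 30. Critical t = -1.697. Fail to reject H₀.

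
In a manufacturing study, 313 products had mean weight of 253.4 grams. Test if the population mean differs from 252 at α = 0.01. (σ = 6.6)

z = (x̄ - μ₀)/(σ/√n) = (253.4 - 252)/(6.6/√313) = 3.753. Critical value: ±2.576. Since |3.753| > 2.576, Reject H₀.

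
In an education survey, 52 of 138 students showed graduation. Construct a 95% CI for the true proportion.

p̂ = 0.377. CI = p̂ ± z*√(p̂(1-p̂)/n) = (0.296, 0.458)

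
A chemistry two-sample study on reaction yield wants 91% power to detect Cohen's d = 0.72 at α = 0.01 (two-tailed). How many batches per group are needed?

z_{α/2} = 2.576, z_β = Φ⁻¹(0.91) = 1.341. For medium effect (d = 0.72): n per group = 2(z_{α/2} + z_β)²/d² = 2(2.576 + 1.341)²/0.72² = 59.2 → 60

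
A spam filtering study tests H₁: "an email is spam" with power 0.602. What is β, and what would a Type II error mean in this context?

β = 1 - power = 1 - 0.602 = 0.398. A Type II error is failing to reject H₀ when H₀ is false (false negative) — here, failing to conclude that an email is spam when in fact it is true. Consequence: a spam email lands in the inbox.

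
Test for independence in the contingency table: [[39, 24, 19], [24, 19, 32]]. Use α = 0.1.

χ² = 7.169. df = 2, critical = 4.605. Reject H₀. Variables are dependent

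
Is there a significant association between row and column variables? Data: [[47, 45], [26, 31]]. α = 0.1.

χ² = 0.422. df = 1, critical = 2.706. Fail to reject H₀. No evidence of dependence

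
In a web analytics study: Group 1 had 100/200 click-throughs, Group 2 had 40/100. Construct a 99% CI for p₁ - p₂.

p̂₁ = 0.5, p̂₂ = 0.4. Difference = 0.1. CI = (-0.056, 0.256)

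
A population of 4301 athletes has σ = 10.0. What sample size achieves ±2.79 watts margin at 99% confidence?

Without FPC: n₀ = (2.576×10.0/2.79)² = 85.248. With FPC: n = n₀N/(n₀+N-1) = 83.6 → n = 84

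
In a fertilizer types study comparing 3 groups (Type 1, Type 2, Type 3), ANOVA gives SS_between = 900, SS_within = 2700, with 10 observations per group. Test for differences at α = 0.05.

df_between = 2, df_within = 27. F = MS_between/MS_within = 450.0/100.0 = 4.5. F_crit ≈ 3.354. Reject H₀. At least one mean differs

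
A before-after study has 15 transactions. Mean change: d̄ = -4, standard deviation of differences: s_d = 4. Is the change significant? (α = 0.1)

t = d̄/(s_d/√n) = -4/(4/√15) = -3.873. df = 14, critical t = ±1.761. Reject H₀.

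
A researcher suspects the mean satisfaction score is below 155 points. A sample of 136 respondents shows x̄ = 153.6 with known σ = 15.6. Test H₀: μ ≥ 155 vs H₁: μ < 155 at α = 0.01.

z = -1.047. Critical value: -2.33. Fail to reject H₀.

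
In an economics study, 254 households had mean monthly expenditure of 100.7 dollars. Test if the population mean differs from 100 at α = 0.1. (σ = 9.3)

z = (x̄ - μ₀)/(σ/√n) = (100.7 - 100)/(9.3/√254) = 1.2. Critical value: ±1.645. Since |1.2| ≤ 1.645, Fail to reject H₀.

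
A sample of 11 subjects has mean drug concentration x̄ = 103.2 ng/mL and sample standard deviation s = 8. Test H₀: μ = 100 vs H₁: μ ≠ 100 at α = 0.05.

t = (x̄ - μ₀)/(s/√n) = (103.2 - 100)/(8/√11) = 1.327. df = 10, critical t = ±2.228. Fail to reject H₀.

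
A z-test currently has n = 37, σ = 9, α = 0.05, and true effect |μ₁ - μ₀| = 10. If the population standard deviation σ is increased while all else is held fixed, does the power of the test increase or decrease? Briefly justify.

Power decreases: a larger σ inflates the standard error σ/√n, pulling the sampling distribution under H₁ back toward the critical value.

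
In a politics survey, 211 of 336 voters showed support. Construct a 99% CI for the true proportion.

p̂ = 0.628. CI = p̂ ± z*√(p̂(1-p̂)/n) = (0.56, 0.696)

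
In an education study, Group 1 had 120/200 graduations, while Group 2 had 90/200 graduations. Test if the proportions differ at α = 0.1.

p̂₁ = 0.6, p̂₂ = 0.45, pooled p̂ = 0.525. z = 3.004. Critical: ±1.645. Reject H₀.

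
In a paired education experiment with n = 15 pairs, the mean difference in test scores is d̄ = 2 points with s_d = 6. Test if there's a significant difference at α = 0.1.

t = d̄/(s_d/√n) = 2/(6/√15) = 1.291. df = 14, critical t = ±1.761. Fail to reject H₀.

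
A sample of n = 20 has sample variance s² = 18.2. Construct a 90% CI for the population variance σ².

df = 19. χ²_{0.05} = 30.144, χ²_{0.95} = 10.117. CI for σ² = ((n-1)s²/χ²_{α/2}, (n-1)s²/χ²_{1-α/2}) = (19·18.2/30.144, 19·18.2/10.117) = (11.47, 34.18)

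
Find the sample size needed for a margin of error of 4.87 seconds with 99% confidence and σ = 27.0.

n = (z*σ/E)² = (2.576×27.0/4.87)² = 204.0 → n = 204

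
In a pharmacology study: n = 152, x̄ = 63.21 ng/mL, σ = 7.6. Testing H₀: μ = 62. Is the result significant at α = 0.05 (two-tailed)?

z = (63.21 - 62)/(7.6/√152) = 1.963. Since |z| > 1.96, significant at α = 0.05.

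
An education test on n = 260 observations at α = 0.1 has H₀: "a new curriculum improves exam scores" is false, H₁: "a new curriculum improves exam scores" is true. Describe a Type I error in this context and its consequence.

Type I error: rejecting H₀ when it is true — concluding that a new curriculum improves exam scores when in fact it is not. Consequence: adopting a curriculum that gives no real benefit — disruption for nothing.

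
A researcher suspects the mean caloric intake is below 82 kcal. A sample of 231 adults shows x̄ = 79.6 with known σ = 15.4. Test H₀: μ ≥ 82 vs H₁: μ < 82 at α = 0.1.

z = -2.369. Critical value: -1.28. Reject H₀.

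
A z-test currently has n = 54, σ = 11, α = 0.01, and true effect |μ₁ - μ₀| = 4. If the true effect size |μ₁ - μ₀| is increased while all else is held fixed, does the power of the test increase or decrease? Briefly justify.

Power increases: a larger true effect increases the non-centrality λ = |μ₁ - μ₀|/(σ/√n).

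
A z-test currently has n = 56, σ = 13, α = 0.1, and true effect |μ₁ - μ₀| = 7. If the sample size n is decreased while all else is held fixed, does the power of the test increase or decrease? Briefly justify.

Power decreases: a smaller n inflates the standard error σ/√n, pulling the sampling distribution under H₁ back toward the critical value.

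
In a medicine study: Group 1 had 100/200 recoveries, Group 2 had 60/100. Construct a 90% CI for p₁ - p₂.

p̂₁ = 0.5, p̂₂ = 0.6. Difference = -0.1. CI = (-0.199, -0.001)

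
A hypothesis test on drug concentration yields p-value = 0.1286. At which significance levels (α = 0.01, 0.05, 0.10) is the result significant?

p = 0.1286. Not significant at any of the given levels.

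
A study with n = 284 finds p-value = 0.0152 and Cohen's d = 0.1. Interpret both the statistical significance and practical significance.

Statistically significant (p = 0.0152 < 0.05). Cohen's d = 0.1 indicates a very small effect size. Both statistical and practical significance should be considered.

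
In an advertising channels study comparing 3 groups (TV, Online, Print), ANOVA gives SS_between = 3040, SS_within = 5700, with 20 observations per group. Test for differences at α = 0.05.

df_between = 2, df_within = 57. F = MS_between/MS_within = 1520.0/100.0 = 15.2. F_crit ≈ 3.159. Reject H₀. At least one mean differs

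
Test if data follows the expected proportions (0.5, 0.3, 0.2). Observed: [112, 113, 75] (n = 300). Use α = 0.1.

Expected: [150.0, 90.0, 60.0]. χ² = 19.254. df = 2, critical = 4.605. Reject H₀.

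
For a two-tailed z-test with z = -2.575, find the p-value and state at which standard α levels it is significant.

p = 2·P(Z > |-2.575|) = 2·(1 - Φ(2.575)) ≈ 0.01002. Significant at α = 0.1; Significant at α = 0.05.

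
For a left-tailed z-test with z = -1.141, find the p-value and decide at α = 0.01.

p = P(Z < -1.141) = Φ(-1.141) ≈ 0.1269. Since p ≥ 0.01, fail to reject H₀ (not significant) at α = 0.01.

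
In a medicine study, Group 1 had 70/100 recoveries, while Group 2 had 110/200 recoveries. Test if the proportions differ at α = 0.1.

p̂₁ = 0.7, p̂₂ = 0.55, pooled p̂ = 0.6. z = 2.5. Critical: ±1.645. Reject H₀.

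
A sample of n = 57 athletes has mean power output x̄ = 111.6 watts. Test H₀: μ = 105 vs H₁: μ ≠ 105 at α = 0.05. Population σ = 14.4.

z = (x̄ - μ₀)/(σ/√n) = (111.6 - 105)/(14.4/√57) = 3.46. Critical value: ±1.96. Since |3.46| > 1.96, Reject H₀.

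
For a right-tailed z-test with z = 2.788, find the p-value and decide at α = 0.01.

p = P(Z > 2.788) = 1 - Φ(2.788) ≈ 0.0027. Since p < 0.01, reject H₀ (significant) at α = 0.01.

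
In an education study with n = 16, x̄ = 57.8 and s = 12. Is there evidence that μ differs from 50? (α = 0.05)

t = (x̄ - μ₀)/(s/√n) = (57.8 - 50)/(12/√16) = 2.6. df = 15, critical t = ±2.131. Reject H₀.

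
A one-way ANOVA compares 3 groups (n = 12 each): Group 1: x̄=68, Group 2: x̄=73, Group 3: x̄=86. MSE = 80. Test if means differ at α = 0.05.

Grand mean = 75.67. SS_between = 2072.0, MS_between = 1036.0. F = 12.95, F_crit ≈ 3.285. Reject H₀.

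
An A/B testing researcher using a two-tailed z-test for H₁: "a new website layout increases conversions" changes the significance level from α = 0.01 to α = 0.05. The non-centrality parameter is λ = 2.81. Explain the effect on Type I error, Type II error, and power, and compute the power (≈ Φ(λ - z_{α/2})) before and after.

Increasing α from 0.01 to 0.05:
• Type I error rate increases (α is the Type I rate by definition).
• Critical value moves from z_{α/2} = 2.576 to 1.96, so power = Φ(λ - z_{α/2}) goes from Φ(2.81 - 2.576) = 0.593 to Φ(2.81 - 1.96) = 0.802.
• Type II error rate β = 1 - power therefore decreases (0.407 → 0.198).
Appropriate when false negatives are costly — here, discarding a layout that would have improved conversions — lost revenue.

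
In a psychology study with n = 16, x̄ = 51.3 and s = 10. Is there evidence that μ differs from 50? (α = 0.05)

t = (x̄ - μ₀)/(s/√n) = (51.3 - 50)/(10/√16) = 0.52. df = 15, critical t = ±2.131. Fail to reject H₀.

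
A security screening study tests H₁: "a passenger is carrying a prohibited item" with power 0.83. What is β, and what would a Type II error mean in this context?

β = 1 - power = 1 - 0.83 = 0.17. A Type II error is failing to reject H₀ when H₀ is false (false negative) — here, failing to conclude that a passenger is carrying a prohibited item when in fact it is true. Consequence: letting a prohibited item through — security breach.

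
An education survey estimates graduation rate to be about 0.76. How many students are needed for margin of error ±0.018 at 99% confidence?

n = z²p(1-p)/E² = 2.576²×0.76×0.24/0.018² = 3735.7 → n = 3736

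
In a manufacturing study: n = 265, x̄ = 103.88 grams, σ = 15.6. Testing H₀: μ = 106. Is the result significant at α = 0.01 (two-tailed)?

z = (103.88 - 106)/(15.6/√265) = -2.212. Since |z| ≤ 2.576, not significant at α = 0.01.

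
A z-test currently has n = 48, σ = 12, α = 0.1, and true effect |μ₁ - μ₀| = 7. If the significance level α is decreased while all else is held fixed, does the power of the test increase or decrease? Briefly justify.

Power decreases: a smaller α raises the critical value, so less of the H₁ sampling distribution falls in the rejection region.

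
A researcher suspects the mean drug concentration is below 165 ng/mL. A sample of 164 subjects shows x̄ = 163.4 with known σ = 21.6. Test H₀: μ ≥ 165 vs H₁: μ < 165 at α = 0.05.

z = -0.949. Critical value: -1.645. Fail to reject H₀.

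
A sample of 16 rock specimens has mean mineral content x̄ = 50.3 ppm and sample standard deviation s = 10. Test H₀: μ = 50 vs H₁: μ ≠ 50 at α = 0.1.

t = (x̄ - μ₀)/(s/√n) = (50.3 - 50)/(10/√16) = 0.12. df = 15, critical t = ±1.753. Fail to reject H₀.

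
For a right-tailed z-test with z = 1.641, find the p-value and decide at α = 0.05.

p = P(Z > 1.641) = 1 - Φ(1.641) ≈ 0.0504. Since p ≥ 0.05, fail to reject H₀ (not significant) at α = 0.05.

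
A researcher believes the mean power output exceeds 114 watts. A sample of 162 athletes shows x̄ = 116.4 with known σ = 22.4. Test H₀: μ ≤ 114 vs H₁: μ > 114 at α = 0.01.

z = 1.364. Critical value: 2.33. Fail to reject H₀.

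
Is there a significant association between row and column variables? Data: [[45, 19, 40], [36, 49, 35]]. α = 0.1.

χ² = 13.495. df = 2, critical = 4.605. Reject H₀. Variables are dependent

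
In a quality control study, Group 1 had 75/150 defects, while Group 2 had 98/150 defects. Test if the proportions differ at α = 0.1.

p̂₁ = 0.5, p̂₂ = 0.653, pooled p̂ = 0.577. z = -2.688. Critical: ±1.645. Reject H₀.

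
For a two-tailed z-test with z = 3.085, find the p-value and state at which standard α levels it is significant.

p = 2·P(Z > |3.085|) = 2·(1 - Φ(3.085)) ≈ 0.002. Significant at α = 0.1; Significant at α = 0.05; Significant at α = 0.01.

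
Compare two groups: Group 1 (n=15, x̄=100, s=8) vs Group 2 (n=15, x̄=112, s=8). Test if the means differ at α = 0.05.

Pooled sp = 8.0. t = -4.108, df = 28. Critical t = ±2.048. Reject H₀.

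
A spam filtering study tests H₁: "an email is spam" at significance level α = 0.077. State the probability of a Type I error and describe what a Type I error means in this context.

P(Type I error) = α = 0.077. A Type I error is rejecting H₀ when H₀ is actually true (false positive) — here, concluding that an email is spam when in fact this is not the case. Consequence: a legitimate email is sent to the spam folder and the user misses it.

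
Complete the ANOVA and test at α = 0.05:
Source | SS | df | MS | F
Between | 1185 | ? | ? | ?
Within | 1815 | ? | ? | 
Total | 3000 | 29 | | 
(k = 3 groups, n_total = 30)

df_between = 2, df_within = 27. MS_between = 592.5, MS_within = 67.22. F = 8.814, F_crit ≈ 3.354. Reject H₀.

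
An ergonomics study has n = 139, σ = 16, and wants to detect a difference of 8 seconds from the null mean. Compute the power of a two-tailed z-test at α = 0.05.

SE = σ/√n = 16/√139 = 1.357. Non-centrality λ = d/SE = 8/1.357 = 5.895. Power ≈ Φ(λ - z_{α/2}) = Φ(5.895 - 1.96) = Φ(3.935) = 1.0.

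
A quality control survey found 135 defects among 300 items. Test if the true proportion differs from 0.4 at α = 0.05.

p̂ = 0.45, p₀ = 0.4. z = (p̂ - p₀)/√(p₀(1-p₀)/n) = 1.768. Critical: ±1.96. Fail to reject H₀.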